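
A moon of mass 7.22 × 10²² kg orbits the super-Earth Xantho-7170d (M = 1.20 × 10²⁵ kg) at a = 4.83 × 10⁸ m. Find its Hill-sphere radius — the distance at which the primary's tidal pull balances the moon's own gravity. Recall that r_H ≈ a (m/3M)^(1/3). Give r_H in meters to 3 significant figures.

r_H ≈ a (m/3M)^(1/3)
    = (4.83 × 10⁸) × (7.22 × 10²² / (3 × 1.20 × 10²⁵))^(1/3)
    = 6.09 × 10⁷ m

6.09 × 10⁷ m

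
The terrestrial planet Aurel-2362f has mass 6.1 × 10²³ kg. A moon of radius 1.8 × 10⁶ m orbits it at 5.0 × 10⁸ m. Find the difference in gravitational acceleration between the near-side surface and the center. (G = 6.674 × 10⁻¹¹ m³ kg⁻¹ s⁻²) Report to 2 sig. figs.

1.2 × 10⁻⁶ m/s²

Δg = 2GMr/d³
   = 2 × (6.674 × 10⁻¹¹) × (6.1 × 10²³) × (1.8 × 10⁶) / (5.0 × 10⁸)³
   = 1.2 × 10⁻⁶ m/s²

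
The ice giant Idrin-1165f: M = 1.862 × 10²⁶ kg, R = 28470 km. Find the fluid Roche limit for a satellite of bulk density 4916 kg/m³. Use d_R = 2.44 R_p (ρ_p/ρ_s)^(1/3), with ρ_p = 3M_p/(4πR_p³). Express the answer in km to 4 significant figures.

50830 km

ρ_p = 3M_p/(4πR_p³) = 3 × (1.862 × 10²⁶) / (4π × (2.847 × 10⁷ m)³) = 1926 kg/m³
d_R = 2.44 × 28470 km × (1926/4916)^(1/3)
    = 50830 km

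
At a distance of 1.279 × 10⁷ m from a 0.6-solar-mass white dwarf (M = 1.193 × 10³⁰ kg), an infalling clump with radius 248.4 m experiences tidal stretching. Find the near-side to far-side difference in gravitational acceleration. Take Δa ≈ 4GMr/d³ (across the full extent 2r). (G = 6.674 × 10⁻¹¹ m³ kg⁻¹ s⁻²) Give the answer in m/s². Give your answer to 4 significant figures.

3.781 × 10¹ m/s²

Differencing GM/(d−r)² and GM/(d+r)² to first order in r/d gives 4GMr/d³.
Δg = 4GMr/d³
   = 4 × (6.674 × 10⁻¹¹) × (1.193 × 10³⁰) × (248.4) / (1.279 × 10⁷)³
   = 3.781 × 10¹ m/s²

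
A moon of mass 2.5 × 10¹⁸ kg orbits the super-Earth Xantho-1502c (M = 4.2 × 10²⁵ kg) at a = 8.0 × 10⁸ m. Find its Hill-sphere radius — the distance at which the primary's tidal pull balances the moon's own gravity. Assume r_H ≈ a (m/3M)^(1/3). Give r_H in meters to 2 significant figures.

2.2 × 10⁶ m

r_H ≈ a (m/3M)^(1/3)
    = (8.0 × 10⁸) × (2.5 × 10¹⁸ / (3 × 4.2 × 10²⁵))^(1/3)
    = 2.2 × 10⁶ m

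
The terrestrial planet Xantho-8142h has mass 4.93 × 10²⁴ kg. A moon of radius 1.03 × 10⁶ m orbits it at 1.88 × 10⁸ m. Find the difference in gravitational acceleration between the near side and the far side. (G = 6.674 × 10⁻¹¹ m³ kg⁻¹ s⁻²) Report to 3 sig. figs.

2.04 × 10⁻⁴ m/s²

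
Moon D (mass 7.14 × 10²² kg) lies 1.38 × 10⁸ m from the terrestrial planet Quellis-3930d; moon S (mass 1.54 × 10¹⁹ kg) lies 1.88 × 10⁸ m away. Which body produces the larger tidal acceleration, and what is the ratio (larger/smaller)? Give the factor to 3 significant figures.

The tide-raising term goes as M/d³ (the gradient of a 1/d² field).
Moon D: (7.14 × 10²²) / (1.38 × 10⁸)³ = 2.717 × 10⁻²
Moon S: (1.54 × 10¹⁹) / (1.88 × 10⁸)³ = 2.318 × 10⁻⁶
Ratio (larger/smaller) = 11700

Moon D, by a factor of ≈ 11700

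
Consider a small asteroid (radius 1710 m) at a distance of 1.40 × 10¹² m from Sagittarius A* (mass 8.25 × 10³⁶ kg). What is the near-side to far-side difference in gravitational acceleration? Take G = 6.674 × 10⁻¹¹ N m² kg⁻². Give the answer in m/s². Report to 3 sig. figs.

1.37 × 10⁻⁶ m/s²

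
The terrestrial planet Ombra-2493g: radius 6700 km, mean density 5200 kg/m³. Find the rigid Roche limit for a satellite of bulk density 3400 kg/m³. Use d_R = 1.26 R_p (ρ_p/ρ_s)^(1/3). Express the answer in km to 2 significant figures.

9700 km

d_R = 1.26 × 6700 km × (5200/3400)^(1/3)
    = 9700 km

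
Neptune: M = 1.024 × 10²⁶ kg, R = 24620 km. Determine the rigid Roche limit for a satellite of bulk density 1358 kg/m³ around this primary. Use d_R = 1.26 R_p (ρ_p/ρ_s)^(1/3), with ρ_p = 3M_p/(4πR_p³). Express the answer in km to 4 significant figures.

ρ_p = 3M_p/(4πR_p³) = 3 × (1.024 × 10²⁶) / (4π × (2.462 × 10⁷ m)³) = 1638 kg/m³
d_R = 1.26 × 24620 km × (1638/1358)^(1/3)
    = 33020 km

33020 km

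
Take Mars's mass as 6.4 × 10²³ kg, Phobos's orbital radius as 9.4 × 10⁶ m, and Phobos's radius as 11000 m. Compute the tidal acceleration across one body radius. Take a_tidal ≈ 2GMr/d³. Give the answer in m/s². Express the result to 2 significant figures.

a_tidal = 2GMr/d³
        = 2 × (6.674 × 10⁻¹¹) × (6.4 × 10²³) × (11000) / (9.4 × 10⁶)³
        = 1.1 × 10⁻³ m/s²

1.1 × 10⁻³ m/s²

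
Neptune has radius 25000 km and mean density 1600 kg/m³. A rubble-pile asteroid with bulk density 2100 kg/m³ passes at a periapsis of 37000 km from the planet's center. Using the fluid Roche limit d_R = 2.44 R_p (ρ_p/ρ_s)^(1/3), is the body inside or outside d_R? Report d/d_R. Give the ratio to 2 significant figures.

inside; d/d_R ≈ 0.66

d_R = 2.44 × (25000 km) × (1600/2100)^(1/3) = 55710 km
d/d_R = (37000) / (55710) = 0.66
Since d/d_R < 1, the body is inside the Roche limit.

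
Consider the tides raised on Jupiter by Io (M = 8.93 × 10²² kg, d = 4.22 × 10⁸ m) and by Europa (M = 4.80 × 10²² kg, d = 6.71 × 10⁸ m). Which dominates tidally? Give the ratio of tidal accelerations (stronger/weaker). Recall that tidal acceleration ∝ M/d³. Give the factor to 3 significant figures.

Io, by a factor of ≈ 7.48

Compare M/d³ for the two perturbers:
Io: (8.93 × 10²²) / (4.22 × 10⁸)³ = 1.188 × 10⁻³
Europa: (4.80 × 10²²) / (6.71 × 10⁸)³ = 1.589 × 10⁻⁴
Ratio (larger/smaller) = 7.48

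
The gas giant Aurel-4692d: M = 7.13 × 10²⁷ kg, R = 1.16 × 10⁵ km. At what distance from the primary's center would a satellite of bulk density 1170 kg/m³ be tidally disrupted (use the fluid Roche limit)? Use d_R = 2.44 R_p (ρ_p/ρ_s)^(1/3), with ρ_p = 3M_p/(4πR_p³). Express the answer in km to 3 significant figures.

2.76 × 10⁵ km

ρ_p = 3M_p/(4πR_p³) = 3 × (7.13 × 10²⁷) / (4π × (1.16 × 10⁸ m)³) = 1090 kg/m³
d_R = 2.44 × 1.16 × 10⁵ km × (1090/1170)^(1/3)
    = 2.76 × 10⁵ km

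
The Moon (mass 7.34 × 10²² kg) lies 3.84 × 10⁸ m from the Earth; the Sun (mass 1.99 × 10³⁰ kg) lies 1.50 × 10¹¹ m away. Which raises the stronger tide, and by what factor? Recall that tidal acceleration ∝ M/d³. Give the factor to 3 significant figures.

The Moon, by a factor of ≈ 2.20

Compare M/d³ for the two perturbers:
The Moon: (7.34 × 10²²) / (3.84 × 10⁸)³ = 1.296 × 10⁻³
The Sun: (1.99 × 10³⁰) / (1.50 × 10¹¹)³ = 5.896 × 10⁻⁴
Ratio (larger/smaller) = 2.20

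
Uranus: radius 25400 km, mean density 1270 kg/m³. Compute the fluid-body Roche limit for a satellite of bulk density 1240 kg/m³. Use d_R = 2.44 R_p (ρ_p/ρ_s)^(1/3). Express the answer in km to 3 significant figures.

62500 km

d_R = 2.44 × 25400 km × (1270/1240)^(1/3)
    = 62500 km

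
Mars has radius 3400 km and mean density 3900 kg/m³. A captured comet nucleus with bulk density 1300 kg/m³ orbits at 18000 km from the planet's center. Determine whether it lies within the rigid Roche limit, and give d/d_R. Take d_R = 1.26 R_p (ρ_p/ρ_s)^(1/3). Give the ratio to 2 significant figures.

outside; d/d_R ≈ 2.9

d_R = 1.26 × (3400 km) × (3900/1300)^(1/3) = 6179 km
d/d_R = (18000) / (6179) = 2.9
Since d/d_R > 1, the body is outside the Roche limit.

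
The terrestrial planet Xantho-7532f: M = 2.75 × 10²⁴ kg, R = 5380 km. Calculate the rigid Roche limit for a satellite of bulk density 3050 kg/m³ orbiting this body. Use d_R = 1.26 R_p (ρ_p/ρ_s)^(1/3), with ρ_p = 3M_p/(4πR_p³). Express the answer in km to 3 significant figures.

ρ_p = 3M_p/(4πR_p³) = 3 × (2.75 × 10²⁴) / (4π × (5.38 × 10⁶ m)³) = 4220 kg/m³
d_R = 1.26 × 5380 km × (4220/3050)^(1/3)
    = 7550 km

7550 km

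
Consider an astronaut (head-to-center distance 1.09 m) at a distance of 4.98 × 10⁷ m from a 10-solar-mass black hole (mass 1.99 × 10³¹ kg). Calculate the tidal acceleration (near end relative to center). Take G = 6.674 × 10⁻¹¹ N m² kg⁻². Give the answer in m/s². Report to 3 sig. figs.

a_tidal = 2GMr/d³
        = 2 × (6.674 × 10⁻¹¹) × (1.99 × 10³¹) × (1.09) / (4.98 × 10⁷)³
        = 2.34 × 10⁻² m/s²

2.34 × 10⁻² m/s²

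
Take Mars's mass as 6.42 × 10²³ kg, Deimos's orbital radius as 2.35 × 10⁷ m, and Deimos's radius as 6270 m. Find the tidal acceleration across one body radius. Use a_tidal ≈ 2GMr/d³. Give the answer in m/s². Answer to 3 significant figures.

Δa = 2GMr/d³
   = 2 × (6.674 × 10⁻¹¹) × (6.42 × 10²³) × (6270) / (2.35 × 10⁷)³
   = 4.14 × 10⁻⁵ m/s²

4.14 × 10⁻⁵ m/s²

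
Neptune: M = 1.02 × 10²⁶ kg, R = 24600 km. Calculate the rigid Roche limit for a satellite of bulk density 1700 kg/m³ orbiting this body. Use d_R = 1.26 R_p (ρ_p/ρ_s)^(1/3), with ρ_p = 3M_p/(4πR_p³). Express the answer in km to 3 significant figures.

ρ_p = 3M_p/(4πR_p³) = 3 × (1.02 × 10²⁶) / (4π × (2.46 × 10⁷ m)³) = 1640 kg/m³
d_R = 1.26 × 24600 km × (1640/1700)^(1/3)
    = 30600 km

30600 km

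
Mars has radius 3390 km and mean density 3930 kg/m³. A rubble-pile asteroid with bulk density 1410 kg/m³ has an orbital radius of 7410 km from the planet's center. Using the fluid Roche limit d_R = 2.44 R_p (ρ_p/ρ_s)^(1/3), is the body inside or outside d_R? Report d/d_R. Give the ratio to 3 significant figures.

d_R = 2.44 × (3390 km) × (3930/1410)^(1/3) = 11640 km
d/d_R = (7410) / (11640) = 0.637
Since d/d_R < 1, the body is inside the Roche limit.

inside; d/d_R ≈ 0.637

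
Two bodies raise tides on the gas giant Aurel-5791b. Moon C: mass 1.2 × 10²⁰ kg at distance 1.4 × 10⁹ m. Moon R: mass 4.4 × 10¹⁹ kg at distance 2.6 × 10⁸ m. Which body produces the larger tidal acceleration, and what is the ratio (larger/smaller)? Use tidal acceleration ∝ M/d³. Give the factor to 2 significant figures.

Moon R, by a factor of ≈ 57

Tidal acceleration ∝ M/d³, so compare M/d³ for each.
Moon C: (1.2 × 10²⁰) / (1.4 × 10⁹)³ = 4.373 × 10⁻⁸
Moon R: (4.4 × 10¹⁹) / (2.6 × 10⁸)³ = 2.503 × 10⁻⁶
Ratio (larger/smaller) = 57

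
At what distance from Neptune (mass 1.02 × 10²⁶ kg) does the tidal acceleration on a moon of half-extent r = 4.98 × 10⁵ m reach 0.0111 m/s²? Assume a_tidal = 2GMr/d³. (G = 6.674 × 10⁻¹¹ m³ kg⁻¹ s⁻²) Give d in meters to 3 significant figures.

8.48 × 10⁷ m

2GMr/d³ = a_tidal  ⇒  d = (2GMr / a_tidal)^(1/3)
d = (2 × 6.674×10⁻¹¹ × (1.02 × 10²⁶) × (4.98 × 10⁵) / (0.0111))^(1/3)
  = 8.48 × 10⁷ m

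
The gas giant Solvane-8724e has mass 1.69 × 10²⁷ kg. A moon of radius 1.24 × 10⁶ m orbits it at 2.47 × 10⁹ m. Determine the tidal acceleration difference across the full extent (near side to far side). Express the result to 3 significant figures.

Near-to-far spans 2r, so the tidal difference is twice the near-to-center value: 4GMr/d³.
a_tidal = 4GMr/d³
        = 4 × (6.674 × 10⁻¹¹) × (1.69 × 10²⁷) × (1.24 × 10⁶) / (2.47 × 10⁹)³
        = 3.71 × 10⁻⁵ m/s²

3.71 × 10⁻⁵ m/s²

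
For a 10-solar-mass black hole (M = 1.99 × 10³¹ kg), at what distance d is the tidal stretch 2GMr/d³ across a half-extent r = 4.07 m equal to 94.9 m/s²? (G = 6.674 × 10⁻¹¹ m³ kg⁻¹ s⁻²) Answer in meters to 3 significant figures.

4.85 × 10⁶ m

2GMr/d³ = a_tidal  ⇒  d = (2GMr / a_tidal)^(1/3)
d = (2 × 6.674×10⁻¹¹ × (1.99 × 10³¹) × (4.07) / (94.9))^(1/3)
  = 4.85 × 10⁶ m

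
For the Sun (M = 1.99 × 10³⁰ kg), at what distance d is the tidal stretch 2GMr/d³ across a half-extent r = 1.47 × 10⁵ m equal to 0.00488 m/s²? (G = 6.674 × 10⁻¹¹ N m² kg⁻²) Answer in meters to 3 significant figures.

2GMr/d³ = a_tidal  ⇒  d = (2GMr / a_tidal)^(1/3)
d = (2 × 6.674×10⁻¹¹ × (1.99 × 10³⁰) × (1.47 × 10⁵) / (0.00488))^(1/3)
  = 2.00 × 10⁹ m

2.00 × 10⁹ m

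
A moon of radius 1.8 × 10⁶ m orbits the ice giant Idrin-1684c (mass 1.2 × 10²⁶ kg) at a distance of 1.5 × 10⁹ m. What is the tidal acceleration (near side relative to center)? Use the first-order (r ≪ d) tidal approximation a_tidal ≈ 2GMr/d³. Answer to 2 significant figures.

8.5 × 10⁻⁶ m/s²

Δa = 2GMr/d³
   = 2 × (6.674 × 10⁻¹¹) × (1.2 × 10²⁶) × (1.8 × 10⁶) / (1.5 × 10⁹)³
   = 8.5 × 10⁻⁶ m/s²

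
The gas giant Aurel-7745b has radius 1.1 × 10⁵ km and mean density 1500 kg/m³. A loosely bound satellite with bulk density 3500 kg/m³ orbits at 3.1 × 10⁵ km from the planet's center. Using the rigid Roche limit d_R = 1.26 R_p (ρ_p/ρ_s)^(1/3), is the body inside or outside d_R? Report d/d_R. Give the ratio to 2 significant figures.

outside; d/d_R ≈ 3.0

d_R = 1.26 × (1.1 × 10⁵ km) × (1500/3500)^(1/3) = 1.045 × 10⁵ km
d/d_R = (3.1 × 10⁵) / (1.045 × 10⁵) = 3.0
Since d/d_R > 1, the body is outside the Roche limit.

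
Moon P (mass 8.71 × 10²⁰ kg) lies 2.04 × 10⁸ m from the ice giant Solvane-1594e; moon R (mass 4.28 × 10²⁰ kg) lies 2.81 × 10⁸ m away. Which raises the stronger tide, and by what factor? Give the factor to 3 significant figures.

The tide-raising term goes as M/d³ (the gradient of a 1/d² field).
Moon P: (8.71 × 10²⁰) / (2.04 × 10⁸)³ = 1.026 × 10⁻⁴
Moon R: (4.28 × 10²⁰) / (2.81 × 10⁸)³ = 1.929 × 10⁻⁵
Ratio (larger/smaller) = 5.32

Moon P, by a factor of ≈ 5.32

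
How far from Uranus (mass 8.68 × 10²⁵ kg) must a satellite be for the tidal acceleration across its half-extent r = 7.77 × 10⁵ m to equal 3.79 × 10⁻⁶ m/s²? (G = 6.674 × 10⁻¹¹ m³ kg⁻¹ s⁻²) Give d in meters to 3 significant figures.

1.33 × 10⁹ m

2GMr/d³ = a_tidal  ⇒  d = (2GMr / a_tidal)^(1/3)
d = (2 × 6.674×10⁻¹¹ × (8.68 × 10²⁵) × (7.77 × 10⁵) / (3.79 × 10⁻⁶))^(1/3)
  = 1.33 × 10⁹ m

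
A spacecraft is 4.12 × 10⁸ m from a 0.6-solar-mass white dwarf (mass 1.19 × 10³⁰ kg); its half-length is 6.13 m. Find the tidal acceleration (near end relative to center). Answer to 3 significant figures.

1.39 × 10⁻⁵ m/s²

Δa = 2GMr/d³
   = 2 × (6.674 × 10⁻¹¹) × (1.19 × 10³⁰) × (6.13) / (4.12 × 10⁸)³
   = 1.39 × 10⁻⁵ m/s²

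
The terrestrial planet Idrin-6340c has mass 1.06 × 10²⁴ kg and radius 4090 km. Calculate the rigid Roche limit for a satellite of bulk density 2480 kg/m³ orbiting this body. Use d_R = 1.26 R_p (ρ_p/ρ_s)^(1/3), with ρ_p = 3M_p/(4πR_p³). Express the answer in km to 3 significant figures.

ρ_p = 3M_p/(4πR_p³) = 3 × (1.06 × 10²⁴) / (4π × (4.09 × 10⁶ m)³) = 3700 kg/m³
d_R = 1.26 × 4090 km × (3700/2480)^(1/3)
    = 5890 km

5890 km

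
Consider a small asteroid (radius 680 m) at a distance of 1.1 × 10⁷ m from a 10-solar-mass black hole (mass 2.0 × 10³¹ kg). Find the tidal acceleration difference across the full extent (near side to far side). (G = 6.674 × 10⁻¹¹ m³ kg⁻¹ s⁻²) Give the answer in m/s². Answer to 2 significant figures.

a_tidal = 4GMr/d³
        = 4 × (6.674 × 10⁻¹¹) × (2.0 × 10³¹) × (680) / (1.1 × 10⁷)³
        = 2.7 × 10³ m/s²

2.7 × 10³ m/s²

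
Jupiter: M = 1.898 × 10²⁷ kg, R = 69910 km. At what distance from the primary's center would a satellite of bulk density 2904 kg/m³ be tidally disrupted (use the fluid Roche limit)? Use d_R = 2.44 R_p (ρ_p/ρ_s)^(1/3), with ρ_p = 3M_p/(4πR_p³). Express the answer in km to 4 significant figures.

ρ_p = 3M_p/(4πR_p³) = 3 × (1.898 × 10²⁷) / (4π × (6.991 × 10⁷ m)³) = 1326 kg/m³
d_R = 2.44 × 69910 km × (1326/2904)^(1/3)
    = 1.314 × 10⁵ km

1.314 × 10⁵ km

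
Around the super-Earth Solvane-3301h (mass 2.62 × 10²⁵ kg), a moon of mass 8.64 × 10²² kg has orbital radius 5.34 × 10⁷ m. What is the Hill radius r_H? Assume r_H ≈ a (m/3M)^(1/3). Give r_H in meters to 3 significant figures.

5.51 × 10⁶ m

r_H ≈ a (m/3M)^(1/3)
    = (5.34 × 10⁷) × (8.64 × 10²² / (3 × 2.62 × 10²⁵))^(1/3)
    = 5.51 × 10⁶ m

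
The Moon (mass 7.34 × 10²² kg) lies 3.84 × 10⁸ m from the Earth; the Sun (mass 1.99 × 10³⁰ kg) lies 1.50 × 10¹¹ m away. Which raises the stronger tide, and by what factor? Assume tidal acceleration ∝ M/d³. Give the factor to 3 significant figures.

Compare M/d³ for the two perturbers:
The Moon: (7.34 × 10²²) / (3.84 × 10⁸)³ = 1.296 × 10⁻³
The Sun: (1.99 × 10³⁰) / (1.50 × 10¹¹)³ = 5.896 × 10⁻⁴
Ratio (larger/smaller) = 2.20

The Moon, by a factor of ≈ 2.20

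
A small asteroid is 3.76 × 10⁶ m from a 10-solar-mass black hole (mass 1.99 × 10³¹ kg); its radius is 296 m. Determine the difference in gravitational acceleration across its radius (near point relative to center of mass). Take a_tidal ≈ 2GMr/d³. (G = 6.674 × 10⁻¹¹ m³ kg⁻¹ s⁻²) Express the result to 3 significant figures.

1.48 × 10⁴ m/s²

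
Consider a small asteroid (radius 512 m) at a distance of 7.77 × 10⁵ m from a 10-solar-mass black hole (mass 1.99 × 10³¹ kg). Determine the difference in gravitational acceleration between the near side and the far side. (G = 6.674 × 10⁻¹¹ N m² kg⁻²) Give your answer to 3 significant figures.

5.80 × 10⁶ m/s²

Near-to-far spans 2r, so the tidal difference is twice the near-to-center value: 4GMr/d³.
Δg = 4GMr/d³
   = 4 × (6.674 × 10⁻¹¹) × (1.99 × 10³¹) × (512) / (7.77 × 10⁵)³
   = 5.80 × 10⁶ m/s²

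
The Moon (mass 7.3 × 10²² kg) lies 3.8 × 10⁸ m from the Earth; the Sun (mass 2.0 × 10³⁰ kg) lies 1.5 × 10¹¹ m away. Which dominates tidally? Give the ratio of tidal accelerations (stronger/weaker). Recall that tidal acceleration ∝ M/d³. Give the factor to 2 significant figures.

The Moon, by a factor of ≈ 2.2

Tidal stretch scales as M/d³; compute that for each body.
The Moon: (7.3 × 10²²) / (3.8 × 10⁸)³ = 1.330 × 10⁻³
The Sun: (2.0 × 10³⁰) / (1.5 × 10¹¹)³ = 5.926 × 10⁻⁴
Ratio (larger/smaller) = 2.2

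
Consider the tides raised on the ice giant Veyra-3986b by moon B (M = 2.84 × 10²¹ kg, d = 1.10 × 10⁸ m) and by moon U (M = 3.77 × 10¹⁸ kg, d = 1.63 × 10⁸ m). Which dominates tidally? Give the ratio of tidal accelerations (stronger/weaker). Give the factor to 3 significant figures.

Moon B, by a factor of ≈ 2450

Compare M/d³ for the two perturbers:
Moon B: (2.84 × 10²¹) / (1.10 × 10⁸)³ = 2.134 × 10⁻³
Moon U: (3.77 × 10¹⁸) / (1.63 × 10⁸)³ = 8.705 × 10⁻⁷
Ratio (larger/smaller) = 2450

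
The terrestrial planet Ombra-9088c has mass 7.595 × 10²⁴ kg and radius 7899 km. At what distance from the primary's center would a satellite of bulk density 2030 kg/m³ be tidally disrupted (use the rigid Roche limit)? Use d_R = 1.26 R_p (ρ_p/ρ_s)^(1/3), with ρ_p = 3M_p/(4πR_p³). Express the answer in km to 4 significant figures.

ρ_p = 3M_p/(4πR_p³) = 3 × (7.595 × 10²⁴) / (4π × (7.899 × 10⁶ m)³) = 3679 kg/m³
d_R = 1.26 × 7899 km × (3679/2030)^(1/3)
    = 12130 km

12130 km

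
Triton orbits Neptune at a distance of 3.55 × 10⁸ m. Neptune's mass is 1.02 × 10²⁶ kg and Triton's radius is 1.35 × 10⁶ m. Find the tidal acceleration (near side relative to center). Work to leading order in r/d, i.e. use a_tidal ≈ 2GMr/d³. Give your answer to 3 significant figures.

4.11 × 10⁻⁴ m/s²

The tidal stretch is the gradient of GM/d² times the body's extent r, hence the 1/d³ dependence.
a_tidal = 2GMr/d³
        = 2 × (6.674 × 10⁻¹¹) × (1.02 × 10²⁶) × (1.35 × 10⁶) / (3.55 × 10⁸)³
        = 4.11 × 10⁻⁴ m/s²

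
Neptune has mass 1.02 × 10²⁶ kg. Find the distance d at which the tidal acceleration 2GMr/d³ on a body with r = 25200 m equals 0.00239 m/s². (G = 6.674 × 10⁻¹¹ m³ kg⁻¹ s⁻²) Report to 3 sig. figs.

5.24 × 10⁷ m

2GMr/d³ = a_tidal  ⇒  d = (2GMr / a_tidal)^(1/3)
d = (2 × 6.674×10⁻¹¹ × (1.02 × 10²⁶) × (25200) / (0.00239))^(1/3)
  = 5.24 × 10⁷ m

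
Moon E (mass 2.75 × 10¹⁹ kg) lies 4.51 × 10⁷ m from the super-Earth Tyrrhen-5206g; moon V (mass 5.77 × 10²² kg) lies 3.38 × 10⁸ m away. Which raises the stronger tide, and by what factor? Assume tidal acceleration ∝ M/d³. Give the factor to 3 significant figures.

The tide-raising term goes as M/d³ (the gradient of a 1/d² field).
Moon E: (2.75 × 10¹⁹) / (4.51 × 10⁷)³ = 2.998 × 10⁻⁴
Moon V: (5.77 × 10²²) / (3.38 × 10⁸)³ = 1.494 × 10⁻³
Ratio (larger/smaller) = 4.98

Moon V, by a factor of ≈ 4.98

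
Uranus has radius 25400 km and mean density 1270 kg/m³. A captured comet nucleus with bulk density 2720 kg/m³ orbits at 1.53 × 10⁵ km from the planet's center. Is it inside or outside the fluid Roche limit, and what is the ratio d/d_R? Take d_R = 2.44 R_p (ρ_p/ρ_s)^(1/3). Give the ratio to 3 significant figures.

d_R = 2.44 × (25400 km) × (1270/2720)^(1/3) = 48080 km
d/d_R = (1.53 × 10⁵) / (48080) = 3.18
Since d/d_R > 1, the body is outside the Roche limit.

outside; d/d_R ≈ 3.18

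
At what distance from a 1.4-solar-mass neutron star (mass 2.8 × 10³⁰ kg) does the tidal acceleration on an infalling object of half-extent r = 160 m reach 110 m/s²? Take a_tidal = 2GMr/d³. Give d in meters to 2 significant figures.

8.2 × 10⁶ m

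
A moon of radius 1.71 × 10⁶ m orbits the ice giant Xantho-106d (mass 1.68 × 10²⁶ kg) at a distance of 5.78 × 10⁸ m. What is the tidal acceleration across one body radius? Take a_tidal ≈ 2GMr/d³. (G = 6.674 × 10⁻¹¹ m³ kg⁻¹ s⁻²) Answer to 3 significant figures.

Δg = 2GMr/d³
   = 2 × (6.674 × 10⁻¹¹) × (1.68 × 10²⁶) × (1.71 × 10⁶) / (5.78 × 10⁸)³
   = 1.99 × 10⁻⁴ m/s²

1.99 × 10⁻⁴ m/s²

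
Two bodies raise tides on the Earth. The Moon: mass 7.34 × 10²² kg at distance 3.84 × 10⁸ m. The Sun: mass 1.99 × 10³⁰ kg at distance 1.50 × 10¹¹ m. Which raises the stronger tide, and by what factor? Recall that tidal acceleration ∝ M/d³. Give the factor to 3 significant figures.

The Moon, by a factor of ≈ 2.20

The tide-raising term goes as M/d³ (the gradient of a 1/d² field).
The Moon: (7.34 × 10²²) / (3.84 × 10⁸)³ = 1.296 × 10⁻³
The Sun: (1.99 × 10³⁰) / (1.50 × 10¹¹)³ = 5.896 × 10⁻⁴
Ratio (larger/smaller) = 2.20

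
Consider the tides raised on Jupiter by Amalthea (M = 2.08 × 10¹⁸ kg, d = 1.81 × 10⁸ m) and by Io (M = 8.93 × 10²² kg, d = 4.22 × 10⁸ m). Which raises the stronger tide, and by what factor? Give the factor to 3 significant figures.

Io, by a factor of ≈ 3390

The tide-raising term goes as M/d³ (the gradient of a 1/d² field).
Amalthea: (2.08 × 10¹⁸) / (1.81 × 10⁸)³ = 3.508 × 10⁻⁷
Io: (8.93 × 10²²) / (4.22 × 10⁸)³ = 1.188 × 10⁻³
Ratio (larger/smaller) = 3390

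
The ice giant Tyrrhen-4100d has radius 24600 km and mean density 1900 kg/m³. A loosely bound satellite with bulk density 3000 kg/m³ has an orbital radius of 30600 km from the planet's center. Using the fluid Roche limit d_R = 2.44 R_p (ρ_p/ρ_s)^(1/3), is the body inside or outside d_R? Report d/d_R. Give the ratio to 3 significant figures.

d_R = 2.44 × (24600 km) × (1900/3000)^(1/3) = 51550 km
d/d_R = (30600) / (51550) = 0.594
Since d/d_R < 1, the body is inside the Roche limit.

inside; d/d_R ≈ 0.594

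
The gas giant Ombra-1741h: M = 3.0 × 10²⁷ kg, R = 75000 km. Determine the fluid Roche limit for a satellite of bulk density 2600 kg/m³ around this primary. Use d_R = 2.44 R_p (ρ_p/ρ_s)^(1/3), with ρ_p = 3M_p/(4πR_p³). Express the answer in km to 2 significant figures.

1.6 × 10⁵ km

ρ_p = 3M_p/(4πR_p³) = 3 × (3.0 × 10²⁷) / (4π × (7.5 × 10⁷ m)³) = 1700 kg/m³
d_R = 2.44 × 75000 km × (1700/2600)^(1/3)
    = 1.6 × 10⁵ km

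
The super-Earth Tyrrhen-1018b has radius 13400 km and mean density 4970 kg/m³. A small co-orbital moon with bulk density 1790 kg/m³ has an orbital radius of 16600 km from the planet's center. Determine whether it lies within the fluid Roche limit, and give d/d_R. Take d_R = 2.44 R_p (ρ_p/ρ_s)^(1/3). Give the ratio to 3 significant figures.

d_R = 2.44 × (13400 km) × (4970/1790)^(1/3) = 45950 km
d/d_R = (16600) / (45950) = 0.361
Since d/d_R < 1, the body is inside the Roche limit.

inside; d/d_R ≈ 0.361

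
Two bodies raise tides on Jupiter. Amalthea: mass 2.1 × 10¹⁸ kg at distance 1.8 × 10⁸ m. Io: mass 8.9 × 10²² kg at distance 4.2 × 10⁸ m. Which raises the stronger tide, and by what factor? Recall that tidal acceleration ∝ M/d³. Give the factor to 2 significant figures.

Io, by a factor of ≈ 3300

Tidal stretch scales as M/d³; compute that for each body.
Amalthea: (2.1 × 10¹⁸) / (1.8 × 10⁸)³ = 3.601 × 10⁻⁷
Io: (8.9 × 10²²) / (4.2 × 10⁸)³ = 1.201 × 10⁻³
Ratio (larger/smaller) = 3300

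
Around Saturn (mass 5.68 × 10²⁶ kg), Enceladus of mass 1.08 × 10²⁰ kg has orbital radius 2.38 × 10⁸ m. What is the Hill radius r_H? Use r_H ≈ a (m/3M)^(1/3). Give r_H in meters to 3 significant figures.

r_H ≈ a (m/3M)^(1/3)
    = (2.38 × 10⁸) × (1.08 × 10²⁰ / (3 × 5.68 × 10²⁶))^(1/3)
    = 9.49 × 10⁵ m

9.49 × 10⁵ m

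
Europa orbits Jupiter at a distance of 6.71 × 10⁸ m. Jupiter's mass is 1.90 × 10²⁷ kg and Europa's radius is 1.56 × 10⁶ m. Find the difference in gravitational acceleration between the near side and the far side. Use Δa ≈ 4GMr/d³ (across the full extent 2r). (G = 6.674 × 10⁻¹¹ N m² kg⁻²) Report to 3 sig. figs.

Near-to-far spans 2r, so the tidal difference is twice the near-to-center value: 4GMr/d³.
a_tidal = 4GMr/d³
        = 4 × (6.674 × 10⁻¹¹) × (1.90 × 10²⁷) × (1.56 × 10⁶) / (6.71 × 10⁸)³
        = 2.62 × 10⁻³ m/s²

2.62 × 10⁻³ m/s²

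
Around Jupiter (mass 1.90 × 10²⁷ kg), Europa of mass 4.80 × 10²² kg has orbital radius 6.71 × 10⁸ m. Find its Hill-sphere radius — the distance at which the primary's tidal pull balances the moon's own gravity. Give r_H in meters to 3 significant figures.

r_H ≈ a (m/3M)^(1/3)
    = (6.71 × 10⁸) × (4.80 × 10²² / (3 × 1.90 × 10²⁷))^(1/3)
    = 1.37 × 10⁷ m

1.37 × 10⁷ m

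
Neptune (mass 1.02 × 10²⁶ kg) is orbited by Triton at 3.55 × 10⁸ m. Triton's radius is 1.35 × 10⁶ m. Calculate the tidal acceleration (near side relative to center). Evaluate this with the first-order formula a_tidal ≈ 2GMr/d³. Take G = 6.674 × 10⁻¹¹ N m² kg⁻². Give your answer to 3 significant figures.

4.11 × 10⁻⁴ m/s²

Δa = 2GMr/d³
   = 2 × (6.674 × 10⁻¹¹) × (1.02 × 10²⁶) × (1.35 × 10⁶) / (3.55 × 10⁸)³
   = 4.11 × 10⁻⁴ m/s²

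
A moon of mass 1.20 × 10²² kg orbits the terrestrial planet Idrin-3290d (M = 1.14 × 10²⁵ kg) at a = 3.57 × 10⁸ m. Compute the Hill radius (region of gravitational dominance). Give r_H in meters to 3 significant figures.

2.52 × 10⁷ m

r_H ≈ a (m/3M)^(1/3)
    = (3.57 × 10⁸) × (1.20 × 10²² / (3 × 1.14 × 10²⁵))^(1/3)
    = 2.52 × 10⁷ m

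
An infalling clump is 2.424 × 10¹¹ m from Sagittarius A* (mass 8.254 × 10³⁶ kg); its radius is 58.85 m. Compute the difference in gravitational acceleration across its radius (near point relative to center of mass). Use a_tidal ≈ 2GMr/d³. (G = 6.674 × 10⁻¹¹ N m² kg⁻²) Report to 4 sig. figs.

4.552 × 10⁻⁶ m/s²

a_tidal = 2GMr/d³
        = 2 × (6.674 × 10⁻¹¹) × (8.254 × 10³⁶) × (58.85) / (2.424 × 10¹¹)³
        = 4.552 × 10⁻⁶ m/s²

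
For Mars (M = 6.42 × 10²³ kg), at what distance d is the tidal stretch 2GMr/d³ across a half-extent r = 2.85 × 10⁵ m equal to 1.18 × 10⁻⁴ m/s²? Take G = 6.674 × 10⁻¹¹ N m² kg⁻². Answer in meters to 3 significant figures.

2GMr/d³ = a_tidal  ⇒  d = (2GMr / a_tidal)^(1/3)
d = (2 × 6.674×10⁻¹¹ × (6.42 × 10²³) × (2.85 × 10⁵) / (1.18 × 10⁻⁴))^(1/3)
  = 5.92 × 10⁷ m

5.92 × 10⁷ m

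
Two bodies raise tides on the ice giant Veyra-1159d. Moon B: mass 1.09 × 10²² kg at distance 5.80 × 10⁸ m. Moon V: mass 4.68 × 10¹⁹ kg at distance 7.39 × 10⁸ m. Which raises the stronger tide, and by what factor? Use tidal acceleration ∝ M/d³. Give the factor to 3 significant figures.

The tide-raising term goes as M/d³ (the gradient of a 1/d² field).
Moon B: (1.09 × 10²²) / (5.80 × 10⁸)³ = 5.587 × 10⁻⁵
Moon V: (4.68 × 10¹⁹) / (7.39 × 10⁸)³ = 1.160 × 10⁻⁷
Ratio (larger/smaller) = 482

Moon B, by a factor of ≈ 482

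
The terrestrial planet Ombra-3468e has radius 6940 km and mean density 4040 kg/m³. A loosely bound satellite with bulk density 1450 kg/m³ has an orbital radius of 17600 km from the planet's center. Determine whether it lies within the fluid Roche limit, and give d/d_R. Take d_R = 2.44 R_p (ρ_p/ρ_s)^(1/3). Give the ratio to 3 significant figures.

d_R = 2.44 × (6940 km) × (4040/1450)^(1/3) = 23830 km
d/d_R = (17600) / (23830) = 0.739
Since d/d_R < 1, the body is inside the Roche limit.

inside; d/d_R ≈ 0.739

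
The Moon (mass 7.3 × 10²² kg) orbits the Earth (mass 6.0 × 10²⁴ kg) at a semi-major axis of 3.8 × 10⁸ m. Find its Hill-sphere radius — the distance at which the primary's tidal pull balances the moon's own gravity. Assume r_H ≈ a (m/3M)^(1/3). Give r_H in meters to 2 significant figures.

r_H ≈ a (m/3M)^(1/3)
    = (3.8 × 10⁸) × (7.3 × 10²² / (3 × 6.0 × 10²⁴))^(1/3)
    = 6.1 × 10⁷ m

6.1 × 10⁷ m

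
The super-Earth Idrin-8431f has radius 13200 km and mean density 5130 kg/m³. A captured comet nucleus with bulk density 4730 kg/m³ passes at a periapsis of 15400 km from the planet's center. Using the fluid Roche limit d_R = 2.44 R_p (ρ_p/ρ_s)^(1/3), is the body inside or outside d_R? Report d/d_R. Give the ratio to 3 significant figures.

d_R = 2.44 × (13200 km) × (5130/4730)^(1/3) = 33090 km
d/d_R = (15400) / (33090) = 0.465
Since d/d_R < 1, the body is inside the Roche limit.

inside; d/d_R ≈ 0.465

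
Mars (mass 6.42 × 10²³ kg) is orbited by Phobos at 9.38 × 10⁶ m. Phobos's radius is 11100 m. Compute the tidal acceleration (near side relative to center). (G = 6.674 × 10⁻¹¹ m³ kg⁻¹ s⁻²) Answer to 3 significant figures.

Δg = 2GMr/d³
   = 2 × (6.674 × 10⁻¹¹) × (6.42 × 10²³) × (11100) / (9.38 × 10⁶)³
   = 1.15 × 10⁻³ m/s²

1.15 × 10⁻³ m/s²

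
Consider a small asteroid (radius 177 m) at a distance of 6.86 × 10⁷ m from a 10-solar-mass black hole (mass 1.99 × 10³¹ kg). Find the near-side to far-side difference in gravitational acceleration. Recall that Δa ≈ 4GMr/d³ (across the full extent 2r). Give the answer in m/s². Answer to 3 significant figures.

2.91 m/s²

a_tidal = 4GMr/d³
        = 4 × (6.674 × 10⁻¹¹) × (1.99 × 10³¹) × (177) / (6.86 × 10⁷)³
        = 2.91 m/s²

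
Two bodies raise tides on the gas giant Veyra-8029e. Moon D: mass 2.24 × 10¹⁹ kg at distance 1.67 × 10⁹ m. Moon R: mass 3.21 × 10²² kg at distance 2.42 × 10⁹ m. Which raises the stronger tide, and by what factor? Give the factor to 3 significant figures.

Tidal stretch scales as M/d³; compute that for each body.
Moon D: (2.24 × 10¹⁹) / (1.67 × 10⁹)³ = 4.809 × 10⁻⁹
Moon R: (3.21 × 10²²) / (2.42 × 10⁹)³ = 2.265 × 10⁻⁶
Ratio (larger/smaller) = 471

Moon R, by a factor of ≈ 471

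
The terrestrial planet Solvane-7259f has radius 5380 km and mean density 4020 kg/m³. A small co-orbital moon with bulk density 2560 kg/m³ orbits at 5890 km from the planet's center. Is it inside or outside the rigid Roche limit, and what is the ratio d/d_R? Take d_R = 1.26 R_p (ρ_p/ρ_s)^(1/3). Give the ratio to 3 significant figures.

d_R = 1.26 × (5380 km) × (4020/2560)^(1/3) = 7879 km
d/d_R = (5890) / (7879) = 0.748
Since d/d_R < 1, the body is inside the Roche limit.

inside; d/d_R ≈ 0.748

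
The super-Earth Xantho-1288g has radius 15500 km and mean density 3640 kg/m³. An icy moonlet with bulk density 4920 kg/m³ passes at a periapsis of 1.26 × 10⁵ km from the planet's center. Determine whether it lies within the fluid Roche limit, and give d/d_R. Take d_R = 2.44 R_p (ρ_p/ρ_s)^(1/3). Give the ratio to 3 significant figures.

d_R = 2.44 × (15500 km) × (3640/4920)^(1/3) = 34210 km
d/d_R = (1.26 × 10⁵) / (34210) = 3.68
Since d/d_R > 1, the body is outside the Roche limit.

outside; d/d_R ≈ 3.68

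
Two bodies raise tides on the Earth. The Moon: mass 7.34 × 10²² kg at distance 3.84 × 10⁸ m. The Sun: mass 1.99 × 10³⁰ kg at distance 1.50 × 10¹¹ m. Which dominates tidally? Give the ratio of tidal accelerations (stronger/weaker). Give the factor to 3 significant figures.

The Moon, by a factor of ≈ 2.20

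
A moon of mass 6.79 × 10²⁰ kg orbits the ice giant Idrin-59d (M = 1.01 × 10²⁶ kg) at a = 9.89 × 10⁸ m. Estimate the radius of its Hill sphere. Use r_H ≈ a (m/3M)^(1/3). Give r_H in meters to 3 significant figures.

r_H ≈ a (m/3M)^(1/3)
    = (9.89 × 10⁸) × (6.79 × 10²⁰ / (3 × 1.01 × 10²⁶))^(1/3)
    = 1.29 × 10⁷ m

1.29 × 10⁷ m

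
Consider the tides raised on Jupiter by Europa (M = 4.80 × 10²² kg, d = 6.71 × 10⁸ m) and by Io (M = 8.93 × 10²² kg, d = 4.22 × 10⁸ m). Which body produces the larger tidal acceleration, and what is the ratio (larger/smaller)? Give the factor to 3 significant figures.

Io, by a factor of ≈ 7.48

Tidal acceleration ∝ M/d³, so compare M/d³ for each.
Europa: (4.80 × 10²²) / (6.71 × 10⁸)³ = 1.589 × 10⁻⁴
Io: (8.93 × 10²²) / (4.22 × 10⁸)³ = 1.188 × 10⁻³
Ratio (larger/smaller) = 7.48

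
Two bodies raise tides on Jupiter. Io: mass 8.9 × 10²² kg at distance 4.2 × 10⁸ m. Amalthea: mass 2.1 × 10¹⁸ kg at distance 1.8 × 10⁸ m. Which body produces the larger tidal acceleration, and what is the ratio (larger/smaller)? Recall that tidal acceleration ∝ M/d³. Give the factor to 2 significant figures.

The tide-raising term goes as M/d³ (the gradient of a 1/d² field).
Io: (8.9 × 10²²) / (4.2 × 10⁸)³ = 1.201 × 10⁻³
Amalthea: (2.1 × 10¹⁸) / (1.8 × 10⁸)³ = 3.601 × 10⁻⁷
Ratio (larger/smaller) = 3300

Io, by a factor of ≈ 3300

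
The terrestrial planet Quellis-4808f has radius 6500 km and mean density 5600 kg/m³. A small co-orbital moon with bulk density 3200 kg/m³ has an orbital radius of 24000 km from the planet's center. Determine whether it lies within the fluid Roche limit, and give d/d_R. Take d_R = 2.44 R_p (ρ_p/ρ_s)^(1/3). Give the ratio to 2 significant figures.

outside; d/d_R ≈ 1.3

d_R = 2.44 × (6500 km) × (5600/3200)^(1/3) = 19110 km
d/d_R = (24000) / (19110) = 1.3
Since d/d_R > 1, the body is outside the Roche limit.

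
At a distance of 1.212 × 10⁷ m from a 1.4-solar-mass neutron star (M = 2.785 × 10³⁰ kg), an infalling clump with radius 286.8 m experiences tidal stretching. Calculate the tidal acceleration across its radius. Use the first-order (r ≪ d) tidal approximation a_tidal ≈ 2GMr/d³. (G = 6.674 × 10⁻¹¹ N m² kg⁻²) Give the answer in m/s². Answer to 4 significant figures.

5.988 × 10¹ m/s²

a_tidal = 2GMr/d³
        = 2 × (6.674 × 10⁻¹¹) × (2.785 × 10³⁰) × (286.8) / (1.212 × 10⁷)³
        = 5.988 × 10¹ m/s²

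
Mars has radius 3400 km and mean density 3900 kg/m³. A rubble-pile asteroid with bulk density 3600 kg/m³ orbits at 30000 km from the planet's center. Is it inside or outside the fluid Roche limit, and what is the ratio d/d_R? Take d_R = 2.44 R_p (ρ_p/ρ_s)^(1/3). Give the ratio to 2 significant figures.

outside; d/d_R ≈ 3.5

d_R = 2.44 × (3400 km) × (3900/3600)^(1/3) = 8520 km
d/d_R = (30000) / (8520) = 3.5
Since d/d_R > 1, the body is outside the Roche limit.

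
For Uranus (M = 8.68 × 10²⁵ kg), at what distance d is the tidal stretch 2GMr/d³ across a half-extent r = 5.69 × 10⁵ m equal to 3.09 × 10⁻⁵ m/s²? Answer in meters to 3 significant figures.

5.98 × 10⁸ m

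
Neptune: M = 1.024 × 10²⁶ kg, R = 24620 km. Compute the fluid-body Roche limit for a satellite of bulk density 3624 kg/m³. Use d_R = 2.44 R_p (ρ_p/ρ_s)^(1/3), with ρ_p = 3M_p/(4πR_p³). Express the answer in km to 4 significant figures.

46100 km

ρ_p = 3M_p/(4πR_p³) = 3 × (1.024 × 10²⁶) / (4π × (2.462 × 10⁷ m)³) = 1638 kg/m³
d_R = 2.44 × 24620 km × (1638/3624)^(1/3)
    = 46100 km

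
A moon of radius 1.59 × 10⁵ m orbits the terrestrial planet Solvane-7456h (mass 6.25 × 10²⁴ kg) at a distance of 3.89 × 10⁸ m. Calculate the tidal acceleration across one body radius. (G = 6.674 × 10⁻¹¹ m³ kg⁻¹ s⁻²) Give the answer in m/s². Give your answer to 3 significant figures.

a_tidal = 2GMr/d³
        = 2 × (6.674 × 10⁻¹¹) × (6.25 × 10²⁴) × (1.59 × 10⁵) / (3.89 × 10⁸)³
        = 2.25 × 10⁻⁶ m/s²

2.25 × 10⁻⁶ m/s²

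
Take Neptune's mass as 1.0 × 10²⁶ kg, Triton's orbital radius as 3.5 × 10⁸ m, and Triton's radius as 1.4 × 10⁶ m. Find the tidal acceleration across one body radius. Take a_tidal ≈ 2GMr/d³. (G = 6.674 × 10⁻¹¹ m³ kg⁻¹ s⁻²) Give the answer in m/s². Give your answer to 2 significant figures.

Since r ≪ d, expand the inverse-square field across one radius to get the leading 2GMr/d³ term.
a_tidal = 2GMr/d³
        = 2 × (6.674 × 10⁻¹¹) × (1.0 × 10²⁶) × (1.4 × 10⁶) / (3.5 × 10⁸)³
        = 4.4 × 10⁻⁴ m/s²

4.4 × 10⁻⁴ m/s²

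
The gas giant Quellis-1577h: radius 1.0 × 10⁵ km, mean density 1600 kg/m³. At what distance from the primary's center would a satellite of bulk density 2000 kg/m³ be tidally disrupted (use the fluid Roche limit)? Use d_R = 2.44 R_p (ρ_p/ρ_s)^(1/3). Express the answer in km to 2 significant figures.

d_R = 2.44 × 1.0 × 10⁵ km × (1600/2000)^(1/3)
    = 2.3 × 10⁵ km

2.3 × 10⁵ km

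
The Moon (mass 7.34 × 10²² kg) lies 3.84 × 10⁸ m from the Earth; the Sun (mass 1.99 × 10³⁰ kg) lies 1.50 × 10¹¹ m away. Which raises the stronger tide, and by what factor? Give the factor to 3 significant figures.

The Moon, by a factor of ≈ 2.20

Tidal stretch scales as M/d³; compute that for each body.
The Moon: (7.34 × 10²²) / (3.84 × 10⁸)³ = 1.296 × 10⁻³
The Sun: (1.99 × 10³⁰) / (1.50 × 10¹¹)³ = 5.896 × 10⁻⁴
Ratio (larger/smaller) = 2.20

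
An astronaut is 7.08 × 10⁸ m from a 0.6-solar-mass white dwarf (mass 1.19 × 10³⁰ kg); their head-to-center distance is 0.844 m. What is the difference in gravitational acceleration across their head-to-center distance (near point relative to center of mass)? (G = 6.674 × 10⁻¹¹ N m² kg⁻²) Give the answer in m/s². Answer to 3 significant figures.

a_tidal = 2GMr/d³
        = 2 × (6.674 × 10⁻¹¹) × (1.19 × 10³⁰) × (0.844) / (7.08 × 10⁸)³
        = 3.78 × 10⁻⁷ m/s²

3.78 × 10⁻⁷ m/s²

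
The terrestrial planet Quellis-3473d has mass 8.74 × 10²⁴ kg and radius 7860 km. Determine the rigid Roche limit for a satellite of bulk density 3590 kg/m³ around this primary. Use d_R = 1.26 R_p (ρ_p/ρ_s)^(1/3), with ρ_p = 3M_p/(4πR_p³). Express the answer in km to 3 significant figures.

10500 km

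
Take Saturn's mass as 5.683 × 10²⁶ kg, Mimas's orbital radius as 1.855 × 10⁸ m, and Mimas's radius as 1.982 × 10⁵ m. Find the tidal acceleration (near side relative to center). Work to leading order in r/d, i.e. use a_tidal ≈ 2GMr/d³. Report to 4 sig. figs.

2.355 × 10⁻³ m/s²

Δg = 2GMr/d³
   = 2 × (6.674 × 10⁻¹¹) × (5.683 × 10²⁶) × (1.982 × 10⁵) / (1.855 × 10⁸)³
   = 2.355 × 10⁻³ m/s²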